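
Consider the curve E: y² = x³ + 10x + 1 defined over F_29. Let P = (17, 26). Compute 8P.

O

Double-and-add on 8 = (1000)₂. Start with P = (17, 26) for the leading 1-bit.
double: tangent at (17, 26): λ = (3·17² + 10)/(2·26) ≡ 7/23. 23⁻¹ ≡ 24 (mod 29), so λ ≡ 7·24 ≡ 23.
  x = λ² - 17 - 17 = 529 - 34 ≡ 2; y = λ·(17 - 2) - 26 ≡ 0. → (2, 0)
double: (2, 0) + (2, 0): same x and y₁ ≡ -y₂, so the sum is 𝒪.
double: 𝒪 + 𝒪 = 𝒪 (identity).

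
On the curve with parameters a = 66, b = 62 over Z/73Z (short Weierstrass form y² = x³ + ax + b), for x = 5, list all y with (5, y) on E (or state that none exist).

x³ + 66x + 62 = 517 ≡ 6 (mod 73).
Square roots of 6 mod 73: 15 and 58 (since 15² = 225 ≡ 6).

15, 58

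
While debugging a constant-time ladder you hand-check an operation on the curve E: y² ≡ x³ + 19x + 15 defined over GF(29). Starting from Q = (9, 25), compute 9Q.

(16, 23)

Double-and-add on 9 = (1001)₂. Start with Q = (9, 25) for the leading 1-bit.
double: tangent at (9, 25): λ = (3·9² + 19)/(2·25) ≡ 1/21. 21⁻¹ ≡ 18 (mod 29) since 21·18 = 378 ≡ 1, so λ ≡ 1·18 ≡ 18.
  x = λ² - 9 - 9 = 324 - 18 ≡ 16; y = λ·(9 - 16) - 25 ≡ 23. → (16, 23)
double: tangent at (16, 23): λ = (3·16² + 19)/(2·23) ≡ 4/17. 17⁻¹ ≡ 12 (mod 29), so λ ≡ 4·12 ≡ 19.
  x = λ² - 16 - 16 = 361 - 32 ≡ 10; y = λ·(16 - 10) - 23 ≡ 4. → (10, 4)
double: tangent at (10, 4): λ = (3·10² + 19)/(2·4) ≡ 0/8. 8⁻¹ ≡ 11 (mod 29) since 8·11 = 88 ≡ 1, so λ ≡ 0·11 ≡ 0.
  x = λ² - 10 - 10 = 0 - 20 ≡ 9; y = λ·(10 - 9) - 4 ≡ 25. → (9, 25)
add Q: tangent at (9, 25): λ = (3·9² + 19)/(2·25) ≡ 1/21. 21⁻¹ ≡ 18 (mod 29), so λ ≡ 1·18 ≡ 18.
  x = λ² - 9 - 9 = 324 - 18 ≡ 16; y = λ·(9 - 16) - 25 ≡ 23. → (16, 23)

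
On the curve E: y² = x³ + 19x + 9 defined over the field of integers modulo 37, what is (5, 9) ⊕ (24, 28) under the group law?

(5, 9) + (24, 28). λ = (28 - 9)/(24 - 5) ≡ 19/19 mod 37. 19⁻¹ ≡ 2 (mod 37) since 19·2 = 38 ≡ 1, so λ ≡ 1.
  x = λ² - 5 - 24 = 1 - 29 ≡ 9; y = λ·(5 - 9) - 9 ≡ 24. → (9, 24)

(9, 24)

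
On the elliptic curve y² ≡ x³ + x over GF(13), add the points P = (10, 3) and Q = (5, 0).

(2, 7)

(10, 3) + (5, 0). λ = (0 - 3)/(5 - 10) ≡ 10/8 mod 13. 8⁻¹ ≡ 5 (mod 13), so λ ≡ 11.
  x = λ² - 10 - 5 = 121 - 15 ≡ 2; y = λ·(10 - 2) - 3 ≡ 7. → (2, 7)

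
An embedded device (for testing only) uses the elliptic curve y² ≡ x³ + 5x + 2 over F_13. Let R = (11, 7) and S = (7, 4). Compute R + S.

(11, 7) + (7, 4). λ = (4 - 7)/(7 - 11) ≡ 10/9 mod 13. 9⁻¹ ≡ 3 (mod 13) since 9·3 = 27 ≡ 1, so λ ≡ 4.
  x = λ² - 11 - 7 = 16 - 18 ≡ 11; y = λ·(11 - 11) - 7 ≡ 6. → (11, 6)

(11, 6)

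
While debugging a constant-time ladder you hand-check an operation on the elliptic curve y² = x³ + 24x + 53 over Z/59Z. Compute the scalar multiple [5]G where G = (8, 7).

Repeated addition: build up to 5G.
2G: tangent at (8, 7): λ = (3·8² + 24)/(2·7) ≡ 39/14. 14⁻¹ ≡ 38 (mod 59), so λ ≡ 39·38 ≡ 7.
  x = λ² - 8 - 8 = 49 - 16 ≡ 33; y = λ·(8 - 33) - 7 ≡ 54. → (33, 54)
3G: (33, 54) + (8, 7). λ = (7 - 54)/(8 - 33) ≡ 12/34 mod 59. 34⁻¹ ≡ 33 (mod 59) since 34·33 = 1122 ≡ 1, so λ ≡ 42.
  x = λ² - 33 - 8 = 1764 - 41 ≡ 12; y = λ·(33 - 12) - 54 ≡ 2. → (12, 2)
4G: (12, 2) + (8, 7). λ = (7 - 2)/(8 - 12) ≡ 5/55 mod 59. 55⁻¹ ≡ 44 (mod 59) since 55·44 = 2420 ≡ 1, so λ ≡ 43.
  x = λ² - 12 - 8 = 1849 - 20 ≡ 0; y = λ·(12 - 0) - 2 ≡ 42. → (0, 42)
5G: (0, 42) + (8, 7). λ = (7 - 42)/(8 - 0) ≡ 24/8 mod 59. 8⁻¹ ≡ 37 (mod 59), so λ ≡ 3.
  x = λ² - 0 - 8 = 9 - 8 ≡ 1; y = λ·(0 - 1) - 42 ≡ 14. → (1, 14)

(1, 14)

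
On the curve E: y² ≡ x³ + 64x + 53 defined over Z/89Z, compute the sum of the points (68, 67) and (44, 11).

(68, 67) + (44, 11). λ = (11 - 67)/(44 - 68) ≡ 33/65 mod 89. 65⁻¹ ≡ 63 (mod 89) since 65·63 = 4095 ≡ 1, so λ ≡ 32.
  x = λ² - 68 - 44 = 1024 - 112 ≡ 22; y = λ·(68 - 22) - 67 ≡ 70. → (22, 70)

(22, 70)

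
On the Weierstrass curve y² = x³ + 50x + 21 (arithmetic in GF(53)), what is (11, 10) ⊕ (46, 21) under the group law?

(11, 10) + (46, 21). λ = (21 - 10)/(46 - 11) ≡ 11/35 mod 53. 35⁻¹ ≡ 50 (mod 53) since 35·50 = 1750 ≡ 1, so λ ≡ 20.
  x = λ² - 11 - 46 = 400 - 57 ≡ 25; y = λ·(11 - 25) - 10 ≡ 28. → (25, 28)

(25, 28)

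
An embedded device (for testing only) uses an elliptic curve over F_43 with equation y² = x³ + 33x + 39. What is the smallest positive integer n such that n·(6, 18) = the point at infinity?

12

2P: tangent at (6, 18): λ = (3·6² + 33)/(2·18) ≡ 12/36. 36⁻¹ ≡ 6 (mod 43), so λ ≡ 12·6 ≡ 29.
  x = λ² - 6 - 6 = 841 - 12 ≡ 12; y = λ·(6 - 12) - 18 ≡ 23. → (12, 23)
3P: (12, 23) + (6, 18). λ = (18 - 23)/(6 - 12) ≡ 38/37 mod 43. 37⁻¹ ≡ 7 (mod 43), so λ ≡ 8.
  x = λ² - 12 - 6 = 64 - 18 ≡ 3; y = λ·(12 - 3) - 23 ≡ 6. → (3, 6)
4P: (3, 6) + (6, 18). λ = (18 - 6)/(6 - 3) ≡ 12/3 mod 43. 3⁻¹ ≡ 29 (mod 43) since 3·29 = 87 ≡ 1, so λ ≡ 4.
  x = λ² - 3 - 6 = 16 - 9 ≡ 7; y = λ·(3 - 7) - 6 ≡ 21. → (7, 21)
5P: (7, 21) + (6, 18). λ = (18 - 21)/(6 - 7) ≡ 40/42 mod 43. 42⁻¹ ≡ 42 (mod 43) since 42·42 = 1764 ≡ 1, so λ ≡ 3.
  x = λ² - 7 - 6 = 9 - 13 ≡ 39; y = λ·(7 - 39) - 21 ≡ 12. → (39, 12)
6P: (39, 12) + (6, 18). λ = (18 - 12)/(6 - 39) ≡ 6/10 mod 43. 10⁻¹ ≡ 13 (mod 43), so λ ≡ 35.
  x = λ² - 39 - 6 = 1225 - 45 ≡ 19; y = λ·(39 - 19) - 12 ≡ 0. → (19, 0)
7P: (19, 0) + (6, 18). λ = (18 - 0)/(6 - 19) ≡ 18/30 mod 43. 30⁻¹ ≡ 33 (mod 43) since 30·33 = 990 ≡ 1, so λ ≡ 35.
  x = λ² - 19 - 6 = 1225 - 25 ≡ 39; y = λ·(19 - 39) - 0 ≡ 31. → (39, 31)
8P: (39, 31) + (6, 18). λ = (18 - 31)/(6 - 39) ≡ 30/10 mod 43. 10⁻¹ ≡ 13 (mod 43) since 10·13 = 130 ≡ 1, so λ ≡ 3.
  x = λ² - 39 - 6 = 9 - 45 ≡ 7; y = λ·(39 - 7) - 31 ≡ 22. → (7, 22)
9P: (7, 22) + (6, 18). λ = (18 - 22)/(6 - 7) ≡ 39/42 mod 43. 42⁻¹ ≡ 42 (mod 43) since 42·42 = 1764 ≡ 1, so λ ≡ 4.
  x = λ² - 7 - 6 = 16 - 13 ≡ 3; y = λ·(7 - 3) - 22 ≡ 37. → (3, 37)
10P: (3, 37) + (6, 18). λ = (18 - 37)/(6 - 3) ≡ 24/3 mod 43. 3⁻¹ ≡ 29 (mod 43), so λ ≡ 8.
  x = λ² - 3 - 6 = 64 - 9 ≡ 12; y = λ·(3 - 12) - 37 ≡ 20. → (12, 20)
11P: (12, 20) + (6, 18). λ = (18 - 20)/(6 - 12) ≡ 41/37 mod 43. 37⁻¹ ≡ 7 (mod 43), so λ ≡ 29.
  x = λ² - 12 - 6 = 841 - 18 ≡ 6; y = λ·(12 - 6) - 20 ≡ 25. → (6, 25)
12P: (6, 25) + (6, 18): same x and y₁ ≡ -y₂, so the sum is the point at infinity.
12P = the point at infinity, so the order is 12.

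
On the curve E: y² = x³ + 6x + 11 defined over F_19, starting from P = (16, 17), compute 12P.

Repeated addition: build up to 12P.
2P: tangent at (16, 17): λ = (3·16² + 6)/(2·17) ≡ 14/15. 15⁻¹ ≡ 14 (mod 19) since 15·14 = 210 ≡ 1, so λ ≡ 14·14 ≡ 6.
  x = λ² - 16 - 16 = 36 - 32 ≡ 4; y = λ·(16 - 4) - 17 ≡ 17. → (4, 17)
3P: (4, 17) + (16, 17). λ = (17 - 17)/(16 - 4) ≡ 0/12 mod 19. 12⁻¹ ≡ 8 (mod 19) since 12·8 = 96 ≡ 1, so λ ≡ 0.
  x = λ² - 4 - 16 = 0 - 20 ≡ 18; y = λ·(4 - 18) - 17 ≡ 2. → (18, 2)
4P: (18, 2) + (16, 17). λ = (17 - 2)/(16 - 18) ≡ 15/17 mod 19. 17⁻¹ ≡ 9 (mod 19) since 17·9 = 153 ≡ 1, so λ ≡ 2.
  x = λ² - 18 - 16 = 4 - 34 ≡ 8; y = λ·(18 - 8) - 2 ≡ 18. → (8, 18)
5P: (8, 18) + (16, 17). λ = (17 - 18)/(16 - 8) ≡ 18/8 mod 19. 8⁻¹ ≡ 12 (mod 19), so λ ≡ 7.
  x = λ² - 8 - 16 = 49 - 24 ≡ 6; y = λ·(8 - 6) - 18 ≡ 15. → (6, 15)
6P: (6, 15) + (16, 17). λ = (17 - 15)/(16 - 6) ≡ 2/10 mod 19. 10⁻¹ ≡ 2 (mod 19) since 10·2 = 20 ≡ 1, so λ ≡ 4.
  x = λ² - 6 - 16 = 16 - 22 ≡ 13; y = λ·(6 - 13) - 15 ≡ 14. → (13, 14)
7P: (13, 14) + (16, 17). λ = (17 - 14)/(16 - 13) ≡ 3/3 mod 19. 3⁻¹ ≡ 13 (mod 19), so λ ≡ 1.
  x = λ² - 13 - 16 = 1 - 29 ≡ 10; y = λ·(13 - 10) - 14 ≡ 8. → (10, 8)
8P: (10, 8) + (16, 17). λ = (17 - 8)/(16 - 10) ≡ 9/6 mod 19. 6⁻¹ ≡ 16 (mod 19), so λ ≡ 11.
  x = λ² - 10 - 16 = 121 - 26 ≡ 0; y = λ·(10 - 0) - 8 ≡ 7. → (0, 7)
9P: (0, 7) + (16, 17). λ = (17 - 7)/(16 - 0) ≡ 10/16 mod 19. 16⁻¹ ≡ 6 (mod 19) since 16·6 = 96 ≡ 1, so λ ≡ 3.
  x = λ² - 0 - 16 = 9 - 16 ≡ 12; y = λ·(0 - 12) - 7 ≡ 14. → (12, 14)
10P: (12, 14) + (16, 17). λ = (17 - 14)/(16 - 12) ≡ 3/4 mod 19. 4⁻¹ ≡ 5 (mod 19), so λ ≡ 15.
  x = λ² - 12 - 16 = 225 - 28 ≡ 7; y = λ·(12 - 7) - 14 ≡ 4. → (7, 4)
11P: (7, 4) + (16, 17). λ = (17 - 4)/(16 - 7) ≡ 13/9 mod 19. 9⁻¹ ≡ 17 (mod 19), so λ ≡ 12.
  x = λ² - 7 - 16 = 144 - 23 ≡ 7; y = λ·(7 - 7) - 4 ≡ 15. → (7, 15)
12P: (7, 15) + (16, 17). λ = (17 - 15)/(16 - 7) ≡ 2/9 mod 19. 9⁻¹ ≡ 17 (mod 19), so λ ≡ 15.
  x = λ² - 7 - 16 = 225 - 23 ≡ 12; y = λ·(7 - 12) - 15 ≡ 5. → (12, 5)

(12, 5)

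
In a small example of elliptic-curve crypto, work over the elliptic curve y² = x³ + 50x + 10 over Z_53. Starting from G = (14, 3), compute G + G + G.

(36, 36)

Repeated addition: build up to 3G.
2G: tangent at (14, 3): λ = (3·14² + 50)/(2·3) ≡ 2/6. 6⁻¹ ≡ 9 (mod 53), so λ ≡ 2·9 ≡ 18.
  x = λ² - 14 - 14 = 324 - 28 ≡ 31; y = λ·(14 - 31) - 3 ≡ 9. → (31, 9)
3G: (31, 9) + (14, 3). λ = (3 - 9)/(14 - 31) ≡ 47/36 mod 53. 36⁻¹ ≡ 28 (mod 53), so λ ≡ 44.
  x = λ² - 31 - 14 = 1936 - 45 ≡ 36; y = λ·(31 - 36) - 9 ≡ 36. → (36, 36)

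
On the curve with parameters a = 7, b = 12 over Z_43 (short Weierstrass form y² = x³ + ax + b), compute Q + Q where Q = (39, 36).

tangent at (39, 36): λ = (3·39² + 7)/(2·36) ≡ 12/29. 29⁻¹ ≡ 3 (mod 43) since 29·3 = 87 ≡ 1, so λ ≡ 12·3 ≡ 36.
  x = λ² - 39 - 39 = 1296 - 78 ≡ 14; y = λ·(39 - 14) - 36 ≡ 4. → (14, 4)

(14, 4)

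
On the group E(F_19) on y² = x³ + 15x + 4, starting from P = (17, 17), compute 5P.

Repeated addition: build up to 5P.
2P: tangent at (17, 17): λ = (3·17² + 15)/(2·17) ≡ 8/15. 15⁻¹ ≡ 14 (mod 19), so λ ≡ 8·14 ≡ 17.
  x = λ² - 17 - 17 = 289 - 34 ≡ 8; y = λ·(17 - 8) - 17 ≡ 3. → (8, 3)
3P: (8, 3) + (17, 17). λ = (17 - 3)/(17 - 8) ≡ 14/9 mod 19. 9⁻¹ ≡ 17 (mod 19) since 9·17 = 153 ≡ 1, so λ ≡ 10.
  x = λ² - 8 - 17 = 100 - 25 ≡ 18; y = λ·(8 - 18) - 3 ≡ 11. → (18, 11)
4P: (18, 11) + (17, 17). λ = (17 - 11)/(17 - 18) ≡ 6/18 mod 19. 18⁻¹ ≡ 18 (mod 19) since 18·18 = 324 ≡ 1, so λ ≡ 13.
  x = λ² - 18 - 17 = 169 - 35 ≡ 1; y = λ·(18 - 1) - 11 ≡ 1. → (1, 1)
5P: (1, 1) + (17, 17). λ = (17 - 1)/(17 - 1) ≡ 16/16 mod 19. 16⁻¹ ≡ 6 (mod 19), so λ ≡ 1.
  x = λ² - 1 - 17 = 1 - 18 ≡ 2; y = λ·(1 - 2) - 1 ≡ 17. → (2, 17)

(2, 17)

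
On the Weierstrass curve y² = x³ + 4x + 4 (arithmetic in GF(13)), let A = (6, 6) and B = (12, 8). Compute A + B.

(6, 6) + (12, 8). λ = (8 - 6)/(12 - 6) ≡ 2/6 mod 13. 6⁻¹ ≡ 11 (mod 13) since 6·11 = 66 ≡ 1, so λ ≡ 9.
  x = λ² - 6 - 12 = 81 - 18 ≡ 11; y = λ·(6 - 11) - 6 ≡ 1. → (11, 1)

(11, 1)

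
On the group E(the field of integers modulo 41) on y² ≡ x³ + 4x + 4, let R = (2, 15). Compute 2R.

tangent at (2, 15): λ = (3·2² + 4)/(2·15) ≡ 16/30. 30⁻¹ ≡ 26 (mod 41), so λ ≡ 16·26 ≡ 6.
  x = λ² - 2 - 2 = 36 - 4 ≡ 32; y = λ·(2 - 32) - 15 ≡ 10. → (32, 10)

(32, 10)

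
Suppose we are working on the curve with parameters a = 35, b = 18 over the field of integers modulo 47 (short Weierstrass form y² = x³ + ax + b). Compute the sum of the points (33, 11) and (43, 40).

(25, 31)

(33, 11) + (43, 40). λ = (40 - 11)/(43 - 33) ≡ 29/10 mod 47. 10⁻¹ ≡ 33 (mod 47) since 10·33 = 330 ≡ 1, so λ ≡ 17.
  x = λ² - 33 - 43 = 289 - 76 ≡ 25; y = λ·(33 - 25) - 11 ≡ 31. → (25, 31)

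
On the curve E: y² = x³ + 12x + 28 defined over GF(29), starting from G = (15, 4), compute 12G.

Repeated addition: build up to 12G.
2G: tangent at (15, 4): λ = (3·15² + 12)/(2·4) ≡ 20/8. 8⁻¹ ≡ 11 (mod 29) since 8·11 = 88 ≡ 1, so λ ≡ 20·11 ≡ 17.
  x = λ² - 15 - 15 = 289 - 30 ≡ 27; y = λ·(15 - 27) - 4 ≡ 24. → (27, 24)
3G: (27, 24) + (15, 4). λ = (4 - 24)/(15 - 27) ≡ 9/17 mod 29. 17⁻¹ ≡ 12 (mod 29), so λ ≡ 21.
  x = λ² - 27 - 15 = 441 - 42 ≡ 22; y = λ·(27 - 22) - 24 ≡ 23. → (22, 23)
4G: (22, 23) + (15, 4). λ = (4 - 23)/(15 - 22) ≡ 10/22 mod 29. 22⁻¹ ≡ 4 (mod 29) since 22·4 = 88 ≡ 1, so λ ≡ 11.
  x = λ² - 22 - 15 = 121 - 37 ≡ 26; y = λ·(22 - 26) - 23 ≡ 20. → (26, 20)
5G: (26, 20) + (15, 4). λ = (4 - 20)/(15 - 26) ≡ 13/18 mod 29. 18⁻¹ ≡ 21 (mod 29) since 18·21 = 378 ≡ 1, so λ ≡ 12.
  x = λ² - 26 - 15 = 144 - 41 ≡ 16; y = λ·(26 - 16) - 20 ≡ 13. → (16, 13)
6G: (16, 13) + (15, 4). λ = (4 - 13)/(15 - 16) ≡ 20/28 mod 29. 28⁻¹ ≡ 28 (mod 29) since 28·28 = 784 ≡ 1, so λ ≡ 9.
  x = λ² - 16 - 15 = 81 - 31 ≡ 21; y = λ·(16 - 21) - 13 ≡ 0. → (21, 0)
7G: (21, 0) + (15, 4). λ = (4 - 0)/(15 - 21) ≡ 4/23 mod 29. 23⁻¹ ≡ 24 (mod 29) since 23·24 = 552 ≡ 1, so λ ≡ 9.
  x = λ² - 21 - 15 = 81 - 36 ≡ 16; y = λ·(21 - 16) - 0 ≡ 16. → (16, 16)
8G: (16, 16) + (15, 4). λ = (4 - 16)/(15 - 16) ≡ 17/28 mod 29. 28⁻¹ ≡ 28 (mod 29), so λ ≡ 12.
  x = λ² - 16 - 15 = 144 - 31 ≡ 26; y = λ·(16 - 26) - 16 ≡ 9. → (26, 9)
9G: (26, 9) + (15, 4). λ = (4 - 9)/(15 - 26) ≡ 24/18 mod 29. 18⁻¹ ≡ 21 (mod 29), so λ ≡ 11.
  x = λ² - 26 - 15 = 121 - 41 ≡ 22; y = λ·(26 - 22) - 9 ≡ 6. → (22, 6)
10G: (22, 6) + (15, 4). λ = (4 - 6)/(15 - 22) ≡ 27/22 mod 29. 22⁻¹ ≡ 4 (mod 29) since 22·4 = 88 ≡ 1, so λ ≡ 21.
  x = λ² - 22 - 15 = 441 - 37 ≡ 27; y = λ·(22 - 27) - 6 ≡ 5. → (27, 5)
11G: (27, 5) + (15, 4). λ = (4 - 5)/(15 - 27) ≡ 28/17 mod 29. 17⁻¹ ≡ 12 (mod 29) since 17·12 = 204 ≡ 1, so λ ≡ 17.
  x = λ² - 27 - 15 = 289 - 42 ≡ 15; y = λ·(27 - 15) - 5 ≡ 25. → (15, 25)
12G: (15, 25) + (15, 4): same x and y₁ ≡ -y₂, so the sum is O.

O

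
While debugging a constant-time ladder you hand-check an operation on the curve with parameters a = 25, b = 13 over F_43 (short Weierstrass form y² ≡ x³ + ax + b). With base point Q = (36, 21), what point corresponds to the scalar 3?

Repeated addition: build up to 3Q.
2Q: tangent at (36, 21): λ = (3·36² + 25)/(2·21) ≡ 0/42. 42⁻¹ ≡ 42 (mod 43) since 42·42 = 1764 ≡ 1, so λ ≡ 0·42 ≡ 0.
  x = λ² - 36 - 36 = 0 - 72 ≡ 14; y = λ·(36 - 14) - 21 ≡ 22. → (14, 22)
3Q: (14, 22) + (36, 21). λ = (21 - 22)/(36 - 14) ≡ 42/22 mod 43. 22⁻¹ ≡ 2 (mod 43) since 22·2 = 44 ≡ 1, so λ ≡ 41.
  x = λ² - 14 - 36 = 1681 - 50 ≡ 40; y = λ·(14 - 40) - 22 ≡ 30. → (40, 30)

(40, 30)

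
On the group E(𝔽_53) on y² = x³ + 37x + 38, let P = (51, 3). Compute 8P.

(45, 5)

Repeated addition: build up to 8P.
2P: tangent at (51, 3): λ = (3·51² + 37)/(2·3) ≡ 49/6. 6⁻¹ ≡ 9 (mod 53), so λ ≡ 49·9 ≡ 17.
  x = λ² - 51 - 51 = 289 - 102 ≡ 28; y = λ·(51 - 28) - 3 ≡ 17. → (28, 17)
3P: (28, 17) + (51, 3). λ = (3 - 17)/(51 - 28) ≡ 39/23 mod 53. 23⁻¹ ≡ 30 (mod 53) since 23·30 = 690 ≡ 1, so λ ≡ 4.
  x = λ² - 28 - 51 = 16 - 79 ≡ 43; y = λ·(28 - 43) - 17 ≡ 29. → (43, 29)
4P: (43, 29) + (51, 3). λ = (3 - 29)/(51 - 43) ≡ 27/8 mod 53. 8⁻¹ ≡ 20 (mod 53), so λ ≡ 10.
  x = λ² - 43 - 51 = 100 - 94 ≡ 6; y = λ·(43 - 6) - 29 ≡ 23. → (6, 23)
5P: (6, 23) + (51, 3). λ = (3 - 23)/(51 - 6) ≡ 33/45 mod 53. 45⁻¹ ≡ 33 (mod 53), so λ ≡ 29.
  x = λ² - 6 - 51 = 841 - 57 ≡ 42; y = λ·(6 - 42) - 23 ≡ 46. → (42, 46)
6P: (42, 46) + (51, 3). λ = (3 - 46)/(51 - 42) ≡ 10/9 mod 53. 9⁻¹ ≡ 6 (mod 53), so λ ≡ 7.
  x = λ² - 42 - 51 = 49 - 93 ≡ 9; y = λ·(42 - 9) - 46 ≡ 26. → (9, 26)
7P: (9, 26) + (51, 3). λ = (3 - 26)/(51 - 9) ≡ 30/42 mod 53. 42⁻¹ ≡ 24 (mod 53), so λ ≡ 31.
  x = λ² - 9 - 51 = 961 - 60 ≡ 0; y = λ·(9 - 0) - 26 ≡ 41. → (0, 41)
8P: (0, 41) + (51, 3). λ = (3 - 41)/(51 - 0) ≡ 15/51 mod 53. 51⁻¹ ≡ 26 (mod 53) since 51·26 = 1326 ≡ 1, so λ ≡ 19.
  x = λ² - 0 - 51 = 361 - 51 ≡ 45; y = λ·(0 - 45) - 41 ≡ 5. → (45, 5)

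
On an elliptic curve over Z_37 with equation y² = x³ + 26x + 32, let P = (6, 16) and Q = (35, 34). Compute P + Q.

(6, 16) + (35, 34). λ = (34 - 16)/(35 - 6) ≡ 18/29 mod 37. 29⁻¹ ≡ 23 (mod 37), so λ ≡ 7.
  x = λ² - 6 - 35 = 49 - 41 ≡ 8; y = λ·(6 - 8) - 16 ≡ 7. → (8, 7)

(8, 7)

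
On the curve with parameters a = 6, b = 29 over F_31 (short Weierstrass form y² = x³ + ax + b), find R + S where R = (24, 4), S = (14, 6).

(24, 4) + (14, 6). λ = (6 - 4)/(14 - 24) ≡ 2/21 mod 31. 21⁻¹ ≡ 3 (mod 31), so λ ≡ 6.
  x = λ² - 24 - 14 = 36 - 38 ≡ 29; y = λ·(24 - 29) - 4 ≡ 28. → (29, 28)

(29, 28)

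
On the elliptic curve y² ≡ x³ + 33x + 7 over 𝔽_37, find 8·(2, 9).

Write G = (2, 9).
Repeated addition: build up to 8G.
2G: tangent at (2, 9): λ = (3·2² + 33)/(2·9) ≡ 8/18. 18⁻¹ ≡ 35 (mod 37) since 18·35 = 630 ≡ 1, so λ ≡ 8·35 ≡ 21.
  x = λ² - 2 - 2 = 441 - 4 ≡ 30; y = λ·(2 - 30) - 9 ≡ 32. → (30, 32)
3G: (30, 32) + (2, 9). λ = (9 - 32)/(2 - 30) ≡ 14/9 mod 37. 9⁻¹ ≡ 33 (mod 37), so λ ≡ 18.
  x = λ² - 30 - 2 = 324 - 32 ≡ 33; y = λ·(30 - 33) - 32 ≡ 25. → (33, 25)
4G: (33, 25) + (2, 9). λ = (9 - 25)/(2 - 33) ≡ 21/6 mod 37. 6⁻¹ ≡ 31 (mod 37), so λ ≡ 22.
  x = λ² - 33 - 2 = 484 - 35 ≡ 5; y = λ·(33 - 5) - 25 ≡ 36. → (5, 36)
5G: (5, 36) + (2, 9). λ = (9 - 36)/(2 - 5) ≡ 10/34 mod 37. 34⁻¹ ≡ 12 (mod 37), so λ ≡ 9.
  x = λ² - 5 - 2 = 81 - 7 ≡ 0; y = λ·(5 - 0) - 36 ≡ 9. → (0, 9)
6G: (0, 9) + (2, 9). λ = (9 - 9)/(2 - 0) ≡ 0/2 mod 37. 2⁻¹ ≡ 19 (mod 37) since 2·19 = 38 ≡ 1, so λ ≡ 0.
  x = λ² - 0 - 2 = 0 - 2 ≡ 35; y = λ·(0 - 35) - 9 ≡ 28. → (35, 28)
7G: (35, 28) + (2, 9). λ = (9 - 28)/(2 - 35) ≡ 18/4 mod 37. 4⁻¹ ≡ 28 (mod 37), so λ ≡ 23.
  x = λ² - 35 - 2 = 529 - 37 ≡ 11; y = λ·(35 - 11) - 28 ≡ 6. → (11, 6)
8G: (11, 6) + (2, 9). λ = (9 - 6)/(2 - 11) ≡ 3/28 mod 37. 28⁻¹ ≡ 4 (mod 37) since 28·4 = 112 ≡ 1, so λ ≡ 12.
  x = λ² - 11 - 2 = 144 - 13 ≡ 20; y = λ·(11 - 20) - 6 ≡ 34. → (20, 34)

(20, 34)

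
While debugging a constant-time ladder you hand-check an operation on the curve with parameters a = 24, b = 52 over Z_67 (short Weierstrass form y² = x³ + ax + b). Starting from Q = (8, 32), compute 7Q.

(32, 50)

Double-and-add on 7 = (111)₂. Start with Q = (8, 32) for the leading 1-bit.
double: tangent at (8, 32): λ = (3·8² + 24)/(2·32) ≡ 15/64. 64⁻¹ ≡ 22 (mod 67) since 64·22 = 1408 ≡ 1, so λ ≡ 15·22 ≡ 62.
  x = λ² - 8 - 8 = 3844 - 16 ≡ 9; y = λ·(8 - 9) - 32 ≡ 40. → (9, 40)
add Q: (9, 40) + (8, 32). λ = (32 - 40)/(8 - 9) ≡ 59/66 mod 67. 66⁻¹ ≡ 66 (mod 67) since 66·66 = 4356 ≡ 1, so λ ≡ 8.
  x = λ² - 9 - 8 = 64 - 17 ≡ 47; y = λ·(9 - 47) - 40 ≡ 58. → (47, 58)
double: tangent at (47, 58): λ = (3·47² + 24)/(2·58) ≡ 18/49. 49⁻¹ ≡ 26 (mod 67) since 49·26 = 1274 ≡ 1, so λ ≡ 18·26 ≡ 66.
  x = λ² - 47 - 47 = 4356 - 94 ≡ 41; y = λ·(47 - 41) - 58 ≡ 3. → (41, 3)
add Q: (41, 3) + (8, 32). λ = (32 - 3)/(8 - 41) ≡ 29/34 mod 67. 34⁻¹ ≡ 2 (mod 67) since 34·2 = 68 ≡ 1, so λ ≡ 58.
  x = λ² - 41 - 8 = 3364 - 49 ≡ 32; y = λ·(41 - 32) - 3 ≡ 50. → (32, 50)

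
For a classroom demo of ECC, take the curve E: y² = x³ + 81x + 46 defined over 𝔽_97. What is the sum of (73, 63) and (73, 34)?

O

The two points share x = 73 and their y-coordinates satisfy 63 + 34 ≡ 0 (mod 97), so they are inverses. Their sum is O.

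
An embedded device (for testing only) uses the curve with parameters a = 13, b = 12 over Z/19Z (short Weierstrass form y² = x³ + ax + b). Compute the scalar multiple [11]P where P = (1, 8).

Repeated addition: build up to 11P.
2P: tangent at (1, 8): λ = (3·1² + 13)/(2·8) ≡ 16/16. 16⁻¹ ≡ 6 (mod 19), so λ ≡ 16·6 ≡ 1.
  x = λ² - 1 - 1 = 1 - 2 ≡ 18; y = λ·(1 - 18) - 8 ≡ 13. → (18, 13)
3P: (18, 13) + (1, 8). λ = (8 - 13)/(1 - 18) ≡ 14/2 mod 19. 2⁻¹ ≡ 10 (mod 19) since 2·10 = 20 ≡ 1, so λ ≡ 7.
  x = λ² - 18 - 1 = 49 - 19 ≡ 11; y = λ·(18 - 11) - 13 ≡ 17. → (11, 17)
4P: (11, 17) + (1, 8). λ = (8 - 17)/(1 - 11) ≡ 10/9 mod 19. 9⁻¹ ≡ 17 (mod 19) since 9·17 = 153 ≡ 1, so λ ≡ 18.
  x = λ² - 11 - 1 = 324 - 12 ≡ 8; y = λ·(11 - 8) - 17 ≡ 18. → (8, 18)
5P: (8, 18) + (1, 8). λ = (8 - 18)/(1 - 8) ≡ 9/12 mod 19. 12⁻¹ ≡ 8 (mod 19), so λ ≡ 15.
  x = λ² - 8 - 1 = 225 - 9 ≡ 7; y = λ·(8 - 7) - 18 ≡ 16. → (7, 16)
6P: (7, 16) + (1, 8). λ = (8 - 16)/(1 - 7) ≡ 11/13 mod 19. 13⁻¹ ≡ 3 (mod 19), so λ ≡ 14.
  x = λ² - 7 - 1 = 196 - 8 ≡ 17; y = λ·(7 - 17) - 16 ≡ 15. → (17, 15)
7P: (17, 15) + (1, 8). λ = (8 - 15)/(1 - 17) ≡ 12/3 mod 19. 3⁻¹ ≡ 13 (mod 19), so λ ≡ 4.
  x = λ² - 17 - 1 = 16 - 18 ≡ 17; y = λ·(17 - 17) - 15 ≡ 4. → (17, 4)
8P: (17, 4) + (1, 8). λ = (8 - 4)/(1 - 17) ≡ 4/3 mod 19. 3⁻¹ ≡ 13 (mod 19), so λ ≡ 14.
  x = λ² - 17 - 1 = 196 - 18 ≡ 7; y = λ·(17 - 7) - 4 ≡ 3. → (7, 3)
9P: (7, 3) + (1, 8). λ = (8 - 3)/(1 - 7) ≡ 5/13 mod 19. 13⁻¹ ≡ 3 (mod 19) since 13·3 = 39 ≡ 1, so λ ≡ 15.
  x = λ² - 7 - 1 = 225 - 8 ≡ 8; y = λ·(7 - 8) - 3 ≡ 1. → (8, 1)
10P: (8, 1) + (1, 8). λ = (8 - 1)/(1 - 8) ≡ 7/12 mod 19. 12⁻¹ ≡ 8 (mod 19), so λ ≡ 18.
  x = λ² - 8 - 1 = 324 - 9 ≡ 11; y = λ·(8 - 11) - 1 ≡ 2. → (11, 2)
11P: (11, 2) + (1, 8). λ = (8 - 2)/(1 - 11) ≡ 6/9 mod 19. 9⁻¹ ≡ 17 (mod 19) since 9·17 = 153 ≡ 1, so λ ≡ 7.
  x = λ² - 11 - 1 = 49 - 12 ≡ 18; y = λ·(11 - 18) - 2 ≡ 6. → (18, 6)

(18, 6)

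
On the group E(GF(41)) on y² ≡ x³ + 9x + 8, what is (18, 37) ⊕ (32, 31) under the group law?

(28, 20)

(18, 37) + (32, 31). λ = (31 - 37)/(32 - 18) ≡ 35/14 mod 41. 14⁻¹ ≡ 3 (mod 41) since 14·3 = 42 ≡ 1, so λ ≡ 23.
  x = λ² - 18 - 32 = 529 - 50 ≡ 28; y = λ·(18 - 28) - 37 ≡ 20. → (28, 20)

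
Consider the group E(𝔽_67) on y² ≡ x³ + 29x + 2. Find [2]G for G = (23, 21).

(30, 0)

tangent at (23, 21): λ = (3·23² + 29)/(2·21) ≡ 8/42. 42⁻¹ ≡ 8 (mod 67) since 42·8 = 336 ≡ 1, so λ ≡ 8·8 ≡ 64.
  x = λ² - 23 - 23 = 4096 - 46 ≡ 30; y = λ·(23 - 30) - 21 ≡ 0. → (30, 0)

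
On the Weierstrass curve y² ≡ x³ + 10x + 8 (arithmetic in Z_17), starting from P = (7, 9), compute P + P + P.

(0, 12)

Repeated addition: build up to 3P.
2P: tangent at (7, 9): λ = (3·7² + 10)/(2·9) ≡ 4/1. 1⁻¹ ≡ 1 (mod 17) since 1·1 = 1 ≡ 1, so λ ≡ 4·1 ≡ 4.
  x = λ² - 7 - 7 = 16 - 14 ≡ 2; y = λ·(7 - 2) - 9 ≡ 11. → (2, 11)
3P: (2, 11) + (7, 9). λ = (9 - 11)/(7 - 2) ≡ 15/5 mod 17. 5⁻¹ ≡ 7 (mod 17), so λ ≡ 3.
  x = λ² - 2 - 7 = 9 - 9 ≡ 0; y = λ·(2 - 0) - 11 ≡ 12. → (0, 12)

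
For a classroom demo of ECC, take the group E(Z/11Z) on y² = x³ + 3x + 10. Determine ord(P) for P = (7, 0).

2

2P: (7, 0) + (7, 0): same x and y₁ ≡ -y₂, so the sum is ∞.
2P = ∞, so the order is 2.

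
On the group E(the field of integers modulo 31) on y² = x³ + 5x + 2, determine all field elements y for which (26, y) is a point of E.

x³ + 5x + 2 = 17708 ≡ 7 (mod 31).
Square roots of 7 mod 31: 10 and 21 (since 10² = 100 ≡ 7).

10, 21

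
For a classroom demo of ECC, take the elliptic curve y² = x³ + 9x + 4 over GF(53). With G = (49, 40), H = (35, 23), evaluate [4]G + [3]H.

(5, 42)

First 4G:
Repeated addition: build up to 4G.
2G: tangent at (49, 40): λ = (3·49² + 9)/(2·40) ≡ 4/27. 27⁻¹ ≡ 2 (mod 53) since 27·2 = 54 ≡ 1, so λ ≡ 4·2 ≡ 8.
  x = λ² - 49 - 49 = 64 - 98 ≡ 19; y = λ·(49 - 19) - 40 ≡ 41. → (19, 41)
3G: (19, 41) + (49, 40). λ = (40 - 41)/(49 - 19) ≡ 52/30 mod 53. 30⁻¹ ≡ 23 (mod 53) since 30·23 = 690 ≡ 1, so λ ≡ 30.
  x = λ² - 19 - 49 = 900 - 68 ≡ 37; y = λ·(19 - 37) - 41 ≡ 2. → (37, 2)
4G: (37, 2) + (49, 40). λ = (40 - 2)/(49 - 37) ≡ 38/12 mod 53. 12⁻¹ ≡ 31 (mod 53) since 12·31 = 372 ≡ 1, so λ ≡ 12.
  x = λ² - 37 - 49 = 144 - 86 ≡ 5; y = λ·(37 - 5) - 2 ≡ 11. → (5, 11)
4G = (5, 11).
Next 3H:
Repeated addition: build up to 3H.
2H: tangent at (35, 23): λ = (3·35² + 9)/(2·23) ≡ 27/46. 46⁻¹ ≡ 15 (mod 53), so λ ≡ 27·15 ≡ 34.
  x = λ² - 35 - 35 = 1156 - 70 ≡ 26; y = λ·(35 - 26) - 23 ≡ 18. → (26, 18)
3H: (26, 18) + (35, 23). λ = (23 - 18)/(35 - 26) ≡ 5/9 mod 53. 9⁻¹ ≡ 6 (mod 53), so λ ≡ 30.
  x = λ² - 26 - 35 = 900 - 61 ≡ 44; y = λ·(26 - 44) - 18 ≡ 25. → (44, 25)
3H = (44, 25).
Finally 4G + 3H:
(5, 11) + (44, 25). λ = (25 - 11)/(44 - 5) ≡ 14/39 mod 53. 39⁻¹ ≡ 34 (mod 53) since 39·34 = 1326 ≡ 1, so λ ≡ 52.
  x = λ² - 5 - 44 = 2704 - 49 ≡ 5; y = λ·(5 - 5) - 11 ≡ 42. → (5, 42)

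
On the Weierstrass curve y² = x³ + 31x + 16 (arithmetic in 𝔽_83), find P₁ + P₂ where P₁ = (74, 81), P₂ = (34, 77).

(74, 81) + (34, 77). λ = (77 - 81)/(34 - 74) ≡ 79/43 mod 83. 43⁻¹ ≡ 56 (mod 83) since 43·56 = 2408 ≡ 1, so λ ≡ 25.
  x = λ² - 74 - 34 = 625 - 108 ≡ 19; y = λ·(74 - 19) - 81 ≡ 49. → (19, 49)

(19, 49)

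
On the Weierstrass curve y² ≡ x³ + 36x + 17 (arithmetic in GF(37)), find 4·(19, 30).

Write G = (19, 30).
Double-and-add on 4 = (100)₂. Start with G = (19, 30) for the leading 1-bit.
double: tangent at (19, 30): λ = (3·19² + 36)/(2·30) ≡ 9/23. 23⁻¹ ≡ 29 (mod 37) since 23·29 = 667 ≡ 1, so λ ≡ 9·29 ≡ 2.
  x = λ² - 19 - 19 = 4 - 38 ≡ 3; y = λ·(19 - 3) - 30 ≡ 2. → (3, 2)
double: tangent at (3, 2): λ = (3·3² + 36)/(2·2) ≡ 26/4. 4⁻¹ ≡ 28 (mod 37), so λ ≡ 26·28 ≡ 25.
  x = λ² - 3 - 3 = 625 - 6 ≡ 27; y = λ·(3 - 27) - 2 ≡ 27. → (27, 27)

(27, 27)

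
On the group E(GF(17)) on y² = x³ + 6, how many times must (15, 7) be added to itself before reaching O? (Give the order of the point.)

6

2P: tangent at (15, 7): λ = (3·15² + 0)/(2·7) ≡ 12/14. 14⁻¹ ≡ 11 (mod 17) since 14·11 = 154 ≡ 1, so λ ≡ 12·11 ≡ 13.
  x = λ² - 15 - 15 = 169 - 30 ≡ 3; y = λ·(15 - 3) - 7 ≡ 13. → (3, 13)
3P: (3, 13) + (15, 7). λ = (7 - 13)/(15 - 3) ≡ 11/12 mod 17. 12⁻¹ ≡ 10 (mod 17) since 12·10 = 120 ≡ 1, so λ ≡ 8.
  x = λ² - 3 - 15 = 64 - 18 ≡ 12; y = λ·(3 - 12) - 13 ≡ 0. → (12, 0)
4P: (12, 0) + (15, 7). λ = (7 - 0)/(15 - 12) ≡ 7/3 mod 17. 3⁻¹ ≡ 6 (mod 17) since 3·6 = 18 ≡ 1, so λ ≡ 8.
  x = λ² - 12 - 15 = 64 - 27 ≡ 3; y = λ·(12 - 3) - 0 ≡ 4. → (3, 4)
5P: (3, 4) + (15, 7). λ = (7 - 4)/(15 - 3) ≡ 3/12 mod 17. 12⁻¹ ≡ 10 (mod 17), so λ ≡ 13.
  x = λ² - 3 - 15 = 169 - 18 ≡ 15; y = λ·(3 - 15) - 4 ≡ 10. → (15, 10)
6P: (15, 10) + (15, 7): same x and y₁ ≡ -y₂, so the sum is O.
6P = O, so the order is 6.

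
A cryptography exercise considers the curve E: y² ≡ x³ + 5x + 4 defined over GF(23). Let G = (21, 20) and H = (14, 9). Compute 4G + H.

(0, 2)

First 4G:
Double-and-add on 4 = (100)₂. Start with G = (21, 20) for the leading 1-bit.
double: tangent at (21, 20): λ = (3·21² + 5)/(2·20) ≡ 17/17. 17⁻¹ ≡ 19 (mod 23) since 17·19 = 323 ≡ 1, so λ ≡ 17·19 ≡ 1.
  x = λ² - 21 - 21 = 1 - 42 ≡ 5; y = λ·(21 - 5) - 20 ≡ 19. → (5, 19)
double: tangent at (5, 19): λ = (3·5² + 5)/(2·19) ≡ 11/15. 15⁻¹ ≡ 20 (mod 23), so λ ≡ 11·20 ≡ 13.
  x = λ² - 5 - 5 = 169 - 10 ≡ 21; y = λ·(5 - 21) - 19 ≡ 3. → (21, 3)
4G = (21, 3).
Finally 4G + H:
(21, 3) + (14, 9). λ = (9 - 3)/(14 - 21) ≡ 6/16 mod 23. 16⁻¹ ≡ 13 (mod 23), so λ ≡ 9.
  x = λ² - 21 - 14 = 81 - 35 ≡ 0; y = λ·(21 - 0) - 3 ≡ 2. → (0, 2)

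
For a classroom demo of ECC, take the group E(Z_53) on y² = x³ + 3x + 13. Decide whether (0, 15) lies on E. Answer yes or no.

yes

y² = 15² ≡ 13; x³ + 3x + 13 = 13 ≡ 13 (mod 53). 13 = 13.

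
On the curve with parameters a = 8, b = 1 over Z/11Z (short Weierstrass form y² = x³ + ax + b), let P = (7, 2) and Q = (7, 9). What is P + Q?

The two points share x = 7 and their y-coordinates satisfy 2 + 9 ≡ 0 (mod 11), so they are inverses. Their sum is O.

O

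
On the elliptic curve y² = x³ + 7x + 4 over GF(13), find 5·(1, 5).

(1, 8)

Write Q = (1, 5).
Double-and-add on 5 = (101)₂. Start with Q = (1, 5) for the leading 1-bit.
double: tangent at (1, 5): λ = (3·1² + 7)/(2·5) ≡ 10/10. 10⁻¹ ≡ 4 (mod 13) since 10·4 = 40 ≡ 1, so λ ≡ 10·4 ≡ 1.
  x = λ² - 1 - 1 = 1 - 2 ≡ 12; y = λ·(1 - 12) - 5 ≡ 10. → (12, 10)
double: tangent at (12, 10): λ = (3·12² + 7)/(2·10) ≡ 10/7. 7⁻¹ ≡ 2 (mod 13) since 7·2 = 14 ≡ 1, so λ ≡ 10·2 ≡ 7.
  x = λ² - 12 - 12 = 49 - 24 ≡ 12; y = λ·(12 - 12) - 10 ≡ 3. → (12, 3)
add Q: (12, 3) + (1, 5). λ = (5 - 3)/(1 - 12) ≡ 2/2 mod 13. 2⁻¹ ≡ 7 (mod 13), so λ ≡ 1.
  x = λ² - 12 - 1 = 1 - 13 ≡ 1; y = λ·(12 - 1) - 3 ≡ 8. → (1, 8)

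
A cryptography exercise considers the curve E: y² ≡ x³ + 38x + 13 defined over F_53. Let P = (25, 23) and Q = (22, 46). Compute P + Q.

(0, 15)

(25, 23) + (22, 46). λ = (46 - 23)/(22 - 25) ≡ 23/50 mod 53. 50⁻¹ ≡ 35 (mod 53), so λ ≡ 10.
  x = λ² - 25 - 22 = 100 - 47 ≡ 0; y = λ·(25 - 0) - 23 ≡ 15. → (0, 15)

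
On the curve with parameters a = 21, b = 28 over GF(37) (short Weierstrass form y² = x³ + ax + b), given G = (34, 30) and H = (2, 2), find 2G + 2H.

(33, 18)

First 2G:
Repeated addition: build up to 2G.
2G: tangent at (34, 30): λ = (3·34² + 21)/(2·30) ≡ 11/23. 23⁻¹ ≡ 29 (mod 37), so λ ≡ 11·29 ≡ 23.
  x = λ² - 34 - 34 = 529 - 68 ≡ 17; y = λ·(34 - 17) - 30 ≡ 28. → (17, 28)
2G = (17, 28).
Next 2H:
Repeated addition: build up to 2H.
2H: tangent at (2, 2): λ = (3·2² + 21)/(2·2) ≡ 33/4. 4⁻¹ ≡ 28 (mod 37) since 4·28 = 112 ≡ 1, so λ ≡ 33·28 ≡ 36.
  x = λ² - 2 - 2 = 1296 - 4 ≡ 34; y = λ·(2 - 34) - 2 ≡ 30. → (34, 30)
2H = (34, 30).
Finally 2G + 2H:
(17, 28) + (34, 30). λ = (30 - 28)/(34 - 17) ≡ 2/17 mod 37. 17⁻¹ ≡ 24 (mod 37) since 17·24 = 408 ≡ 1, so λ ≡ 11.
  x = λ² - 17 - 34 = 121 - 51 ≡ 33; y = λ·(17 - 33) - 28 ≡ 18. → (33, 18)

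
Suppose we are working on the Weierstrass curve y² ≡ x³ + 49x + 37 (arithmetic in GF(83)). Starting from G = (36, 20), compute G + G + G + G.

Double-and-add on 4 = (100)₂. Start with G = (36, 20) for the leading 1-bit.
double: tangent at (36, 20): λ = (3·36² + 49)/(2·20) ≡ 36/40. 40⁻¹ ≡ 27 (mod 83) since 40·27 = 1080 ≡ 1, so λ ≡ 36·27 ≡ 59.
  x = λ² - 36 - 36 = 3481 - 72 ≡ 6; y = λ·(36 - 6) - 20 ≡ 7. → (6, 7)
double: tangent at (6, 7): λ = (3·6² + 49)/(2·7) ≡ 74/14. 14⁻¹ ≡ 6 (mod 83), so λ ≡ 74·6 ≡ 29.
  x = λ² - 6 - 6 = 841 - 12 ≡ 82; y = λ·(6 - 82) - 7 ≡ 30. → (82, 30)

(82, 30)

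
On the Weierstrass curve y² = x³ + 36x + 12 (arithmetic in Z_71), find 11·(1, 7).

(62, 33)

Write G = (1, 7).
Repeated addition: build up to 11G.
2G: tangent at (1, 7): λ = (3·1² + 36)/(2·7) ≡ 39/14. 14⁻¹ ≡ 66 (mod 71), so λ ≡ 39·66 ≡ 18.
  x = λ² - 1 - 1 = 324 - 2 ≡ 38; y = λ·(1 - 38) - 7 ≡ 37. → (38, 37)
3G: (38, 37) + (1, 7). λ = (7 - 37)/(1 - 38) ≡ 41/34 mod 71. 34⁻¹ ≡ 23 (mod 71) since 34·23 = 782 ≡ 1, so λ ≡ 20.
  x = λ² - 38 - 1 = 400 - 39 ≡ 6; y = λ·(38 - 6) - 37 ≡ 35. → (6, 35)
4G: (6, 35) + (1, 7). λ = (7 - 35)/(1 - 6) ≡ 43/66 mod 71. 66⁻¹ ≡ 14 (mod 71) since 66·14 = 924 ≡ 1, so λ ≡ 34.
  x = λ² - 6 - 1 = 1156 - 7 ≡ 13; y = λ·(6 - 13) - 35 ≡ 11. → (13, 11)
5G: (13, 11) + (1, 7). λ = (7 - 11)/(1 - 13) ≡ 67/59 mod 71. 59⁻¹ ≡ 65 (mod 71) since 59·65 = 3835 ≡ 1, so λ ≡ 24.
  x = λ² - 13 - 1 = 576 - 14 ≡ 65; y = λ·(13 - 65) - 11 ≡ 19. → (65, 19)
6G: (65, 19) + (1, 7). λ = (7 - 19)/(1 - 65) ≡ 59/7 mod 71. 7⁻¹ ≡ 61 (mod 71), so λ ≡ 49.
  x = λ² - 65 - 1 = 2401 - 66 ≡ 63; y = λ·(65 - 63) - 19 ≡ 8. → (63, 8)
7G: (63, 8) + (1, 7). λ = (7 - 8)/(1 - 63) ≡ 70/9 mod 71. 9⁻¹ ≡ 8 (mod 71) since 9·8 = 72 ≡ 1, so λ ≡ 63.
  x = λ² - 63 - 1 = 3969 - 64 ≡ 0; y = λ·(63 - 0) - 8 ≡ 56. → (0, 56)
8G: (0, 56) + (1, 7). λ = (7 - 56)/(1 - 0) ≡ 22/1 mod 71. 1⁻¹ ≡ 1 (mod 71), so λ ≡ 22.
  x = λ² - 0 - 1 = 484 - 1 ≡ 57; y = λ·(0 - 57) - 56 ≡ 39. → (57, 39)
9G: (57, 39) + (1, 7). λ = (7 - 39)/(1 - 57) ≡ 39/15 mod 71. 15⁻¹ ≡ 19 (mod 71), so λ ≡ 31.
  x = λ² - 57 - 1 = 961 - 58 ≡ 51; y = λ·(57 - 51) - 39 ≡ 5. → (51, 5)
10G: (51, 5) + (1, 7). λ = (7 - 5)/(1 - 51) ≡ 2/21 mod 71. 21⁻¹ ≡ 44 (mod 71), so λ ≡ 17.
  x = λ² - 51 - 1 = 289 - 52 ≡ 24; y = λ·(51 - 24) - 5 ≡ 28. → (24, 28)
11G: (24, 28) + (1, 7). λ = (7 - 28)/(1 - 24) ≡ 50/48 mod 71. 48⁻¹ ≡ 37 (mod 71) since 48·37 = 1776 ≡ 1, so λ ≡ 4.
  x = λ² - 24 - 1 = 16 - 25 ≡ 62; y = λ·(24 - 62) - 28 ≡ 33. → (62, 33)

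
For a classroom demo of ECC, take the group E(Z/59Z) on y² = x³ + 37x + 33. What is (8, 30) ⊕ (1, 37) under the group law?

(51, 13)

(8, 30) + (1, 37). λ = (37 - 30)/(1 - 8) ≡ 7/52 mod 59. 52⁻¹ ≡ 42 (mod 59), so λ ≡ 58.
  x = λ² - 8 - 1 = 3364 - 9 ≡ 51; y = λ·(8 - 51) - 30 ≡ 13. → (51, 13)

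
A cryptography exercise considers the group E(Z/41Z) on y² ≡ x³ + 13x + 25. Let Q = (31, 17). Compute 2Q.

tangent at (31, 17): λ = (3·31² + 13)/(2·17) ≡ 26/34. 34⁻¹ ≡ 35 (mod 41) since 34·35 = 1190 ≡ 1, so λ ≡ 26·35 ≡ 8.
  x = λ² - 31 - 31 = 64 - 62 ≡ 2; y = λ·(31 - 2) - 17 ≡ 10. → (2, 10)

(2, 10)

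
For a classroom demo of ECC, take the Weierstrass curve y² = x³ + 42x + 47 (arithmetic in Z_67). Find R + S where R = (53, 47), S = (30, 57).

(53, 47) + (30, 57). λ = (57 - 47)/(30 - 53) ≡ 10/44 mod 67. 44⁻¹ ≡ 32 (mod 67) since 44·32 = 1408 ≡ 1, so λ ≡ 52.
  x = λ² - 53 - 30 = 2704 - 83 ≡ 8; y = λ·(53 - 8) - 47 ≡ 15. → (8, 15)

(8, 15)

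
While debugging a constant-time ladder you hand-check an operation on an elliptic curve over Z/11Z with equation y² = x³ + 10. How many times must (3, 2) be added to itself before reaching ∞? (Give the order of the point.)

12

2P: tangent at (3, 2): λ = (3·3² + 0)/(2·2) ≡ 5/4. 4⁻¹ ≡ 3 (mod 11), so λ ≡ 5·3 ≡ 4.
  x = λ² - 3 - 3 = 16 - 6 ≡ 10; y = λ·(3 - 10) - 2 ≡ 3. → (10, 3)
3P: (10, 3) + (3, 2). λ = (2 - 3)/(3 - 10) ≡ 10/4 mod 11. 4⁻¹ ≡ 3 (mod 11), so λ ≡ 8.
  x = λ² - 10 - 3 = 64 - 13 ≡ 7; y = λ·(10 - 7) - 3 ≡ 10. → (7, 10)
4P: (7, 10) + (3, 2). λ = (2 - 10)/(3 - 7) ≡ 3/7 mod 11. 7⁻¹ ≡ 8 (mod 11) since 7·8 = 56 ≡ 1, so λ ≡ 2.
  x = λ² - 7 - 3 = 4 - 10 ≡ 5; y = λ·(7 - 5) - 10 ≡ 5. → (5, 5)
5P: (5, 5) + (3, 2). λ = (2 - 5)/(3 - 5) ≡ 8/9 mod 11. 9⁻¹ ≡ 5 (mod 11) since 9·5 = 45 ≡ 1, so λ ≡ 7.
  x = λ² - 5 - 3 = 49 - 8 ≡ 8; y = λ·(5 - 8) - 5 ≡ 7. → (8, 7)
6P: (8, 7) + (3, 2). λ = (2 - 7)/(3 - 8) ≡ 6/6 mod 11. 6⁻¹ ≡ 2 (mod 11) since 6·2 = 12 ≡ 1, so λ ≡ 1.
  x = λ² - 8 - 3 = 1 - 11 ≡ 1; y = λ·(8 - 1) - 7 ≡ 0. → (1, 0)
7P: (1, 0) + (3, 2). λ = (2 - 0)/(3 - 1) ≡ 2/2 mod 11. 2⁻¹ ≡ 6 (mod 11), so λ ≡ 1.
  x = λ² - 1 - 3 = 1 - 4 ≡ 8; y = λ·(1 - 8) - 0 ≡ 4. → (8, 4)
8P: (8, 4) + (3, 2). λ = (2 - 4)/(3 - 8) ≡ 9/6 mod 11. 6⁻¹ ≡ 2 (mod 11), so λ ≡ 7.
  x = λ² - 8 - 3 = 49 - 11 ≡ 5; y = λ·(8 - 5) - 4 ≡ 6. → (5, 6)
9P: (5, 6) + (3, 2). λ = (2 - 6)/(3 - 5) ≡ 7/9 mod 11. 9⁻¹ ≡ 5 (mod 11) since 9·5 = 45 ≡ 1, so λ ≡ 2.
  x = λ² - 5 - 3 = 4 - 8 ≡ 7; y = λ·(5 - 7) - 6 ≡ 1. → (7, 1)
10P: (7, 1) + (3, 2). λ = (2 - 1)/(3 - 7) ≡ 1/7 mod 11. 7⁻¹ ≡ 8 (mod 11), so λ ≡ 8.
  x = λ² - 7 - 3 = 64 - 10 ≡ 10; y = λ·(7 - 10) - 1 ≡ 8. → (10, 8)
11P: (10, 8) + (3, 2). λ = (2 - 8)/(3 - 10) ≡ 5/4 mod 11. 4⁻¹ ≡ 3 (mod 11), so λ ≡ 4.
  x = λ² - 10 - 3 = 16 - 13 ≡ 3; y = λ·(10 - 3) - 8 ≡ 9. → (3, 9)
12P: (3, 9) + (3, 2): same x and y₁ ≡ -y₂, so the sum is ∞.
12P = ∞, so the order is 12.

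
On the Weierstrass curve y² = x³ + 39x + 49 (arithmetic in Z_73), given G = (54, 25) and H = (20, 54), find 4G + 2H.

First 4G:
Repeated addition: build up to 4G.
2G: tangent at (54, 25): λ = (3·54² + 39)/(2·25) ≡ 27/50. 50⁻¹ ≡ 19 (mod 73) since 50·19 = 950 ≡ 1, so λ ≡ 27·19 ≡ 2.
  x = λ² - 54 - 54 = 4 - 108 ≡ 42; y = λ·(54 - 42) - 25 ≡ 72. → (42, 72)
3G: (42, 72) + (54, 25). λ = (25 - 72)/(54 - 42) ≡ 26/12 mod 73. 12⁻¹ ≡ 67 (mod 73), so λ ≡ 63.
  x = λ² - 42 - 54 = 3969 - 96 ≡ 4; y = λ·(42 - 4) - 72 ≡ 59. → (4, 59)
4G: (4, 59) + (54, 25). λ = (25 - 59)/(54 - 4) ≡ 39/50 mod 73. 50⁻¹ ≡ 19 (mod 73) since 50·19 = 950 ≡ 1, so λ ≡ 11.
  x = λ² - 4 - 54 = 121 - 58 ≡ 63; y = λ·(4 - 63) - 59 ≡ 22. → (63, 22)
4G = (63, 22).
Next 2H:
Repeated addition: build up to 2H.
2H: tangent at (20, 54): λ = (3·20² + 39)/(2·54) ≡ 71/35. 35⁻¹ ≡ 48 (mod 73), so λ ≡ 71·48 ≡ 50.
  x = λ² - 20 - 20 = 2500 - 40 ≡ 51; y = λ·(20 - 51) - 54 ≡ 2. → (51, 2)
2H = (51, 2).
Finally 4G + 2H:
(63, 22) + (51, 2). λ = (2 - 22)/(51 - 63) ≡ 53/61 mod 73. 61⁻¹ ≡ 6 (mod 73), so λ ≡ 26.
  x = λ² - 63 - 51 = 676 - 114 ≡ 51; y = λ·(63 - 51) - 22 ≡ 71. → (51, 71)

(51, 71)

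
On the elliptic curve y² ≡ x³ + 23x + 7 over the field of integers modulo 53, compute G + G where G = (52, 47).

(17, 45)

tangent at (52, 47): λ = (3·52² + 23)/(2·47) ≡ 26/41. 41⁻¹ ≡ 22 (mod 53) since 41·22 = 902 ≡ 1, so λ ≡ 26·22 ≡ 42.
  x = λ² - 52 - 52 = 1764 - 104 ≡ 17; y = λ·(52 - 17) - 47 ≡ 45. → (17, 45)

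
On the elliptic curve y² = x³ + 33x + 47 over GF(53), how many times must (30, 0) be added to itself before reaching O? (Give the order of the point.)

2P: (30, 0) + (30, 0): same x and y₁ ≡ -y₂, so the sum is O.
2P = O, so the order is 2.

2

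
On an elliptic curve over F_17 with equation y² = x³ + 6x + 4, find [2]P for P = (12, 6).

(12, 11)

tangent at (12, 6): λ = (3·12² + 6)/(2·6) ≡ 13/12. 12⁻¹ ≡ 10 (mod 17) since 12·10 = 120 ≡ 1, so λ ≡ 13·10 ≡ 11.
  x = λ² - 12 - 12 = 121 - 24 ≡ 12; y = λ·(12 - 12) - 6 ≡ 11. → (12, 11)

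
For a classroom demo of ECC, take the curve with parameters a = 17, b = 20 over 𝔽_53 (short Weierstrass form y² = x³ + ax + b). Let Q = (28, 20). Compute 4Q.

(19, 10)

Repeated addition: build up to 4Q.
2Q: tangent at (28, 20): λ = (3·28² + 17)/(2·20) ≡ 37/40. 40⁻¹ ≡ 4 (mod 53) since 40·4 = 160 ≡ 1, so λ ≡ 37·4 ≡ 42.
  x = λ² - 28 - 28 = 1764 - 56 ≡ 12; y = λ·(28 - 12) - 20 ≡ 16. → (12, 16)
3Q: (12, 16) + (28, 20). λ = (20 - 16)/(28 - 12) ≡ 4/16 mod 53. 16⁻¹ ≡ 10 (mod 53), so λ ≡ 40.
  x = λ² - 12 - 28 = 1600 - 40 ≡ 23; y = λ·(12 - 23) - 16 ≡ 21. → (23, 21)
4Q: (23, 21) + (28, 20). λ = (20 - 21)/(28 - 23) ≡ 52/5 mod 53. 5⁻¹ ≡ 32 (mod 53), so λ ≡ 21.
  x = λ² - 23 - 28 = 441 - 51 ≡ 19; y = λ·(23 - 19) - 21 ≡ 10. → (19, 10)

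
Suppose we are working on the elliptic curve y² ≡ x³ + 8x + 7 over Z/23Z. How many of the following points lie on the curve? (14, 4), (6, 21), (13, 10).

(14, 4): 4² ≡ 16, rhs ≡ 11 → off.
(6, 21): 21² ≡ 4, rhs ≡ 18 → off.
(13, 10): 10² ≡ 8, rhs ≡ 8 → on.

1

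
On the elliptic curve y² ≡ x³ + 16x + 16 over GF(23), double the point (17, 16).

(13, 11)

tangent at (17, 16): λ = (3·17² + 16)/(2·16) ≡ 9/9. 9⁻¹ ≡ 18 (mod 23) since 9·18 = 162 ≡ 1, so λ ≡ 9·18 ≡ 1.
  x = λ² - 17 - 17 = 1 - 34 ≡ 13; y = λ·(17 - 13) - 16 ≡ 11. → (13, 11)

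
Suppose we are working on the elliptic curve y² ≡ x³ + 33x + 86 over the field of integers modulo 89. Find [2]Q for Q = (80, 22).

(75, 66)

tangent at (80, 22): λ = (3·80² + 33)/(2·22) ≡ 9/44. 44⁻¹ ≡ 87 (mod 89) since 44·87 = 3828 ≡ 1, so λ ≡ 9·87 ≡ 71.
  x = λ² - 80 - 80 = 5041 - 160 ≡ 75; y = λ·(80 - 75) - 22 ≡ 66. → (75, 66)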